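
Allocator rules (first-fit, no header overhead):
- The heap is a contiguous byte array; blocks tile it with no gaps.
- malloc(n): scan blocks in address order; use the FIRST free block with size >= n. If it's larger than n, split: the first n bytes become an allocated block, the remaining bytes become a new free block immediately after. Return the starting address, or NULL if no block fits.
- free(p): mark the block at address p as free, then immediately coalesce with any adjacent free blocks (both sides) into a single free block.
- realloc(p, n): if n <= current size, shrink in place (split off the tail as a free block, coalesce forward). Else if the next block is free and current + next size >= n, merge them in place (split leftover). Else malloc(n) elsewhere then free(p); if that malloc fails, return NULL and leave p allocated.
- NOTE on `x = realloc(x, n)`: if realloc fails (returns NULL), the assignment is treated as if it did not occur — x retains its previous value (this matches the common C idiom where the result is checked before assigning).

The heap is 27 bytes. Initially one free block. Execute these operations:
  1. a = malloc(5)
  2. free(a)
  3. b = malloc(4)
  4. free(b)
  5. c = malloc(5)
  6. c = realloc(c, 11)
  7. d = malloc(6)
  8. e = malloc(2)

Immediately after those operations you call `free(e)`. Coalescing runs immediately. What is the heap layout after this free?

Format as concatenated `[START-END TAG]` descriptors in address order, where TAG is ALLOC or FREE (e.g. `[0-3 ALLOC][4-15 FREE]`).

Answer: [0-10 ALLOC][11-16 ALLOC][17-26 FREE]

Derivation:
Op 1: a = malloc(5) -> a = 0; heap: [0-4 ALLOC][5-26 FREE]
Op 2: free(a) -> (freed a); heap: [0-26 FREE]
Op 3: b = malloc(4) -> b = 0; heap: [0-3 ALLOC][4-26 FREE]
Op 4: free(b) -> (freed b); heap: [0-26 FREE]
Op 5: c = malloc(5) -> c = 0; heap: [0-4 ALLOC][5-26 FREE]
Op 6: c = realloc(c, 11) -> c = 0; heap: [0-10 ALLOC][11-26 FREE]
Op 7: d = malloc(6) -> d = 11; heap: [0-10 ALLOC][11-16 ALLOC][17-26 FREE]
Op 8: e = malloc(2) -> e = 17; heap: [0-10 ALLOC][11-16 ALLOC][17-18 ALLOC][19-26 FREE]
free(e): e = 17 -> block [17-18 ALLOC]; mark free, coalesce with adjacent free neighbors -> [0-10 ALLOC][11-16 ALLOC][17-26 FREE]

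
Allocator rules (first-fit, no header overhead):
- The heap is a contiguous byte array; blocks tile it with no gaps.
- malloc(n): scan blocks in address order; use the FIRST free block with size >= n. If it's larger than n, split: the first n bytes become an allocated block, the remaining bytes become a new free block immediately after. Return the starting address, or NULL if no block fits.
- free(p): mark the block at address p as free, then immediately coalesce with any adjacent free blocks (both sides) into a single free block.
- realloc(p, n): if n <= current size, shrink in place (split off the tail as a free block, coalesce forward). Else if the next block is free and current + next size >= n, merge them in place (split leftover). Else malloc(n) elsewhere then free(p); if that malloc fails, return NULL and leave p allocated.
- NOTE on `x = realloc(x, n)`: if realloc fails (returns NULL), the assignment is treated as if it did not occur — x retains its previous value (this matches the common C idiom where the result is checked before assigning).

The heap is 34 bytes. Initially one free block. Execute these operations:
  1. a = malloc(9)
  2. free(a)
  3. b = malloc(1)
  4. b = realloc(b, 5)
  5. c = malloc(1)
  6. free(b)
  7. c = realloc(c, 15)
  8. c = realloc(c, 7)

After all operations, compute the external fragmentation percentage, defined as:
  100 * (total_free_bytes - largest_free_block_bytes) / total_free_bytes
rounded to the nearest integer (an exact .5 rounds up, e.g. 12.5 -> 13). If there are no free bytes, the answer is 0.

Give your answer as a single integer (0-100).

Answer: 19

Derivation:
Op 1: a = malloc(9) -> a = 0; heap: [0-8 ALLOC][9-33 FREE]
Op 2: free(a) -> (freed a); heap: [0-33 FREE]
Op 3: b = malloc(1) -> b = 0; heap: [0-0 ALLOC][1-33 FREE]
Op 4: b = realloc(b, 5) -> b = 0; heap: [0-4 ALLOC][5-33 FREE]
Op 5: c = malloc(1) -> c = 5; heap: [0-4 ALLOC][5-5 ALLOC][6-33 FREE]
Op 6: free(b) -> (freed b); heap: [0-4 FREE][5-5 ALLOC][6-33 FREE]
Op 7: c = realloc(c, 15) -> c = 5; heap: [0-4 FREE][5-19 ALLOC][20-33 FREE]
Op 8: c = realloc(c, 7) -> c = 5; heap: [0-4 FREE][5-11 ALLOC][12-33 FREE]
Free blocks: [5 22] total_free=27 largest=22 -> 100*(27-22)/27 = 500/27 ≈ 18.519 -> rounds to 19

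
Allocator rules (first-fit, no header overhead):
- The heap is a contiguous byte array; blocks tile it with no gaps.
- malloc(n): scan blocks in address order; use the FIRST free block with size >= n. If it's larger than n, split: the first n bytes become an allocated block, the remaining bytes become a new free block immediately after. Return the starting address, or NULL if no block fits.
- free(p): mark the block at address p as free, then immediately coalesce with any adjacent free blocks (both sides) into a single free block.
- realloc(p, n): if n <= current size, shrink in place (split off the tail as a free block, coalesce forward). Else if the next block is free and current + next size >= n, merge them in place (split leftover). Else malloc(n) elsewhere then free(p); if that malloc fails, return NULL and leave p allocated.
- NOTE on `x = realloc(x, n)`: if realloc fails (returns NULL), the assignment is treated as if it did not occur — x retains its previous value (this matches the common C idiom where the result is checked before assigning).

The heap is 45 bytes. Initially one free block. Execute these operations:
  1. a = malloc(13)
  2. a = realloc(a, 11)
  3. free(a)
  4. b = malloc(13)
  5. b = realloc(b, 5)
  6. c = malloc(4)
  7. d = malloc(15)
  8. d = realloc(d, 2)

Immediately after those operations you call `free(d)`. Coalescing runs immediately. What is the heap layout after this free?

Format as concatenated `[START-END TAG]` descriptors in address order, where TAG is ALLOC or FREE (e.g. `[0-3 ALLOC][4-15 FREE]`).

Answer: [0-4 ALLOC][5-8 ALLOC][9-44 FREE]

Derivation:
Op 1: a = malloc(13) -> a = 0; heap: [0-12 ALLOC][13-44 FREE]
Op 2: a = realloc(a, 11) -> a = 0; heap: [0-10 ALLOC][11-44 FREE]
Op 3: free(a) -> (freed a); heap: [0-44 FREE]
Op 4: b = malloc(13) -> b = 0; heap: [0-12 ALLOC][13-44 FREE]
Op 5: b = realloc(b, 5) -> b = 0; heap: [0-4 ALLOC][5-44 FREE]
Op 6: c = malloc(4) -> c = 5; heap: [0-4 ALLOC][5-8 ALLOC][9-44 FREE]
Op 7: d = malloc(15) -> d = 9; heap: [0-4 ALLOC][5-8 ALLOC][9-23 ALLOC][24-44 FREE]
Op 8: d = realloc(d, 2) -> d = 9; heap: [0-4 ALLOC][5-8 ALLOC][9-10 ALLOC][11-44 FREE]
free(d): d = 9 -> block [9-10 ALLOC]; mark free, coalesce with adjacent free neighbors -> [0-4 ALLOC][5-8 ALLOC][9-44 FREE]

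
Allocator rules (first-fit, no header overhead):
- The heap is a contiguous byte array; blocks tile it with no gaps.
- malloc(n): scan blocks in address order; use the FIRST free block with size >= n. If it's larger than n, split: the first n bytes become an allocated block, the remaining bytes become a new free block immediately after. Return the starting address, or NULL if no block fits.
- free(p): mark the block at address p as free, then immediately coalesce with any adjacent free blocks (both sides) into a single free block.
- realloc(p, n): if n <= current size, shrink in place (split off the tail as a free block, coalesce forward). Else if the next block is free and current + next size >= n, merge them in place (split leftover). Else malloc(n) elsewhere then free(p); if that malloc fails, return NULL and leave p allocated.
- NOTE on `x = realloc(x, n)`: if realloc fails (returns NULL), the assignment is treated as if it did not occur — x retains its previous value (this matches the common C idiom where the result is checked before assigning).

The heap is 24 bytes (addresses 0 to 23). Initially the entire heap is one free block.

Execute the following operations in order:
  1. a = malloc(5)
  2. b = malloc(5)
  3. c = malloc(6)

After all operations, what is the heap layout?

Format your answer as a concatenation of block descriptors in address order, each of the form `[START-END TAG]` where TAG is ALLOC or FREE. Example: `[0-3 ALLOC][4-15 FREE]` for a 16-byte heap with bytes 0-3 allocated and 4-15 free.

Op 1: a = malloc(5) -> a = 0; heap: [0-4 ALLOC][5-23 FREE]
Op 2: b = malloc(5) -> b = 5; heap: [0-4 ALLOC][5-9 ALLOC][10-23 FREE]
Op 3: c = malloc(6) -> c = 10; heap: [0-4 ALLOC][5-9 ALLOC][10-15 ALLOC][16-23 FREE]

Answer: [0-4 ALLOC][5-9 ALLOC][10-15 ALLOC][16-23 FREE]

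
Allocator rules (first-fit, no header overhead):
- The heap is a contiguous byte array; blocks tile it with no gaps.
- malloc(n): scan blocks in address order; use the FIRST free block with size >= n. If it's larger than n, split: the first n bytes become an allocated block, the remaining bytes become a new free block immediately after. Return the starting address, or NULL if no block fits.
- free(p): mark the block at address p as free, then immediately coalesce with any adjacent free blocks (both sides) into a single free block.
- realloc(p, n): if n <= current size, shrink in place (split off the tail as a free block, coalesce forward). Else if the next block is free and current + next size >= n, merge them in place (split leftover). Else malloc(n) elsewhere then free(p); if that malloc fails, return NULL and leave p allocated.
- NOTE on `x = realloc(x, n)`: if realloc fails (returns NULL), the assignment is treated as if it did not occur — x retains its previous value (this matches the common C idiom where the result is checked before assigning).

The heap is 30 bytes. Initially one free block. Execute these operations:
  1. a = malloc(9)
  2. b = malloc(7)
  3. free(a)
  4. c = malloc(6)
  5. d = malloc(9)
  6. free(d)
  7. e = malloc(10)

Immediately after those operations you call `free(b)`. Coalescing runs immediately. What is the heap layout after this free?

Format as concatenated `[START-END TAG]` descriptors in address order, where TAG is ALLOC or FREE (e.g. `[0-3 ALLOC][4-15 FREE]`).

Op 1: a = malloc(9) -> a = 0; heap: [0-8 ALLOC][9-29 FREE]
Op 2: b = malloc(7) -> b = 9; heap: [0-8 ALLOC][9-15 ALLOC][16-29 FREE]
Op 3: free(a) -> (freed a); heap: [0-8 FREE][9-15 ALLOC][16-29 FREE]
Op 4: c = malloc(6) -> c = 0; heap: [0-5 ALLOC][6-8 FREE][9-15 ALLOC][16-29 FREE]
Op 5: d = malloc(9) -> d = 16; heap: [0-5 ALLOC][6-8 FREE][9-15 ALLOC][16-24 ALLOC][25-29 FREE]
Op 6: free(d) -> (freed d); heap: [0-5 ALLOC][6-8 FREE][9-15 ALLOC][16-29 FREE]
Op 7: e = malloc(10) -> e = 16; heap: [0-5 ALLOC][6-8 FREE][9-15 ALLOC][16-25 ALLOC][26-29 FREE]
free(b): b = 9 -> block [9-15 ALLOC]; mark free, coalesce with adjacent free neighbors -> [0-5 ALLOC][6-15 FREE][16-25 ALLOC][26-29 FREE]

Answer: [0-5 ALLOC][6-15 FREE][16-25 ALLOC][26-29 FREE]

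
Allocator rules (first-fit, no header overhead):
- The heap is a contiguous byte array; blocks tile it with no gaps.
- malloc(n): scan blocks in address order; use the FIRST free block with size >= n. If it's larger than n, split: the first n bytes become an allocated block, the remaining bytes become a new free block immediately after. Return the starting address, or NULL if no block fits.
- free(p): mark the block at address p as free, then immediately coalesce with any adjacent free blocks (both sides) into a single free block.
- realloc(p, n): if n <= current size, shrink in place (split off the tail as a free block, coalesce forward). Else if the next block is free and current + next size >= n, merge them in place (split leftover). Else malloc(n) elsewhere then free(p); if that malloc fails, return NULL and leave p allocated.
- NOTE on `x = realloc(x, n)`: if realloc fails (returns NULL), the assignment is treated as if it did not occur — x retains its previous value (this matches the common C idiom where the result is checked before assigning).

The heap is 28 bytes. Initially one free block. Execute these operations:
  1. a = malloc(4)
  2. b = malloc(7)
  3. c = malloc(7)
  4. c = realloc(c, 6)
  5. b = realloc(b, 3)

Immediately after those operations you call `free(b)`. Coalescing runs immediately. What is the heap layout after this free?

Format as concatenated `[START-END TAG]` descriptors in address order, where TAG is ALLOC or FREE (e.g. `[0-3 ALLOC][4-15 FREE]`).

Answer: [0-3 ALLOC][4-10 FREE][11-16 ALLOC][17-27 FREE]

Derivation:
Op 1: a = malloc(4) -> a = 0; heap: [0-3 ALLOC][4-27 FREE]
Op 2: b = malloc(7) -> b = 4; heap: [0-3 ALLOC][4-10 ALLOC][11-27 FREE]
Op 3: c = malloc(7) -> c = 11; heap: [0-3 ALLOC][4-10 ALLOC][11-17 ALLOC][18-27 FREE]
Op 4: c = realloc(c, 6) -> c = 11; heap: [0-3 ALLOC][4-10 ALLOC][11-16 ALLOC][17-27 FREE]
Op 5: b = realloc(b, 3) -> b = 4; heap: [0-3 ALLOC][4-6 ALLOC][7-10 FREE][11-16 ALLOC][17-27 FREE]
free(b): b = 4 -> block [4-6 ALLOC]; mark free, coalesce with adjacent free neighbors -> [0-3 ALLOC][4-10 FREE][11-16 ALLOC][17-27 FREE]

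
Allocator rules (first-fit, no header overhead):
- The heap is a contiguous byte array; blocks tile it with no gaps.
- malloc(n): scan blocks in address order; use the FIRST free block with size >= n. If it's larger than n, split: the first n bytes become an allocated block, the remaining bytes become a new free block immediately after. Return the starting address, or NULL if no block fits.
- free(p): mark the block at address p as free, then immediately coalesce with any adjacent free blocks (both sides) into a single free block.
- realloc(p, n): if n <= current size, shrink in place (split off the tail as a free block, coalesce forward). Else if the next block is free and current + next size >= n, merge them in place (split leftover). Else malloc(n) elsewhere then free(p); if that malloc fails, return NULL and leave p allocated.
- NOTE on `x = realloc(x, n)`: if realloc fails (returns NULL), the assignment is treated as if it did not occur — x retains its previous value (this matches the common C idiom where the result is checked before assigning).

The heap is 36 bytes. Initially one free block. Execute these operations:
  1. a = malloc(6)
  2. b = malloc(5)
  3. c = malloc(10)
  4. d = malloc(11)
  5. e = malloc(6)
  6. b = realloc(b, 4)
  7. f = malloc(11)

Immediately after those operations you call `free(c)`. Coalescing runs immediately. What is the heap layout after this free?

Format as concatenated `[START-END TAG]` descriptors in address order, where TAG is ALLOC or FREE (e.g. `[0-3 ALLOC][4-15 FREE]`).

Op 1: a = malloc(6) -> a = 0; heap: [0-5 ALLOC][6-35 FREE]
Op 2: b = malloc(5) -> b = 6; heap: [0-5 ALLOC][6-10 ALLOC][11-35 FREE]
Op 3: c = malloc(10) -> c = 11; heap: [0-5 ALLOC][6-10 ALLOC][11-20 ALLOC][21-35 FREE]
Op 4: d = malloc(11) -> d = 21; heap: [0-5 ALLOC][6-10 ALLOC][11-20 ALLOC][21-31 ALLOC][32-35 FREE]
Op 5: e = malloc(6) -> e = NULL; heap: [0-5 ALLOC][6-10 ALLOC][11-20 ALLOC][21-31 ALLOC][32-35 FREE]
Op 6: b = realloc(b, 4) -> b = 6; heap: [0-5 ALLOC][6-9 ALLOC][10-10 FREE][11-20 ALLOC][21-31 ALLOC][32-35 FREE]
Op 7: f = malloc(11) -> f = NULL; heap: [0-5 ALLOC][6-9 ALLOC][10-10 FREE][11-20 ALLOC][21-31 ALLOC][32-35 FREE]
free(c): c = 11 -> block [11-20 ALLOC]; mark free, coalesce with adjacent free neighbors -> [0-5 ALLOC][6-9 ALLOC][10-20 FREE][21-31 ALLOC][32-35 FREE]

Answer: [0-5 ALLOC][6-9 ALLOC][10-20 FREE][21-31 ALLOC][32-35 FREE]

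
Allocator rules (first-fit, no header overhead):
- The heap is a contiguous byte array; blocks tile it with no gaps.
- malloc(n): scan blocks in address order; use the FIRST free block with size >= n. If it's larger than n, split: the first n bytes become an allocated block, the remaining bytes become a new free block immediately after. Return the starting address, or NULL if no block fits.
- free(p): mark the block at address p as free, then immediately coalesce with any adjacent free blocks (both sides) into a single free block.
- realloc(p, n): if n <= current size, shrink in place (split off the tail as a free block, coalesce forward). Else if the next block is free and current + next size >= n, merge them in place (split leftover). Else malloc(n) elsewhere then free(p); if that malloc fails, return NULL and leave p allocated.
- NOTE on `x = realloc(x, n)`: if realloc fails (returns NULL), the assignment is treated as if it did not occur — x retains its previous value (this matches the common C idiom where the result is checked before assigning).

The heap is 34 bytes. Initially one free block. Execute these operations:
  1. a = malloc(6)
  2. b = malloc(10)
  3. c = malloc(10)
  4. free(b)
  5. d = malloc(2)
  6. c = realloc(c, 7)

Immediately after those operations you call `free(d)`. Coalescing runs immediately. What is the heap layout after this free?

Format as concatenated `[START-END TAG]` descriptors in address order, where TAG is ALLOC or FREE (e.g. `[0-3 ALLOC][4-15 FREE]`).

Op 1: a = malloc(6) -> a = 0; heap: [0-5 ALLOC][6-33 FREE]
Op 2: b = malloc(10) -> b = 6; heap: [0-5 ALLOC][6-15 ALLOC][16-33 FREE]
Op 3: c = malloc(10) -> c = 16; heap: [0-5 ALLOC][6-15 ALLOC][16-25 ALLOC][26-33 FREE]
Op 4: free(b) -> (freed b); heap: [0-5 ALLOC][6-15 FREE][16-25 ALLOC][26-33 FREE]
Op 5: d = malloc(2) -> d = 6; heap: [0-5 ALLOC][6-7 ALLOC][8-15 FREE][16-25 ALLOC][26-33 FREE]
Op 6: c = realloc(c, 7) -> c = 16; heap: [0-5 ALLOC][6-7 ALLOC][8-15 FREE][16-22 ALLOC][23-33 FREE]
free(d): d = 6 -> block [6-7 ALLOC]; mark free, coalesce with adjacent free neighbors -> [0-5 ALLOC][6-15 FREE][16-22 ALLOC][23-33 FREE]

Answer: [0-5 ALLOC][6-15 FREE][16-22 ALLOC][23-33 FREE]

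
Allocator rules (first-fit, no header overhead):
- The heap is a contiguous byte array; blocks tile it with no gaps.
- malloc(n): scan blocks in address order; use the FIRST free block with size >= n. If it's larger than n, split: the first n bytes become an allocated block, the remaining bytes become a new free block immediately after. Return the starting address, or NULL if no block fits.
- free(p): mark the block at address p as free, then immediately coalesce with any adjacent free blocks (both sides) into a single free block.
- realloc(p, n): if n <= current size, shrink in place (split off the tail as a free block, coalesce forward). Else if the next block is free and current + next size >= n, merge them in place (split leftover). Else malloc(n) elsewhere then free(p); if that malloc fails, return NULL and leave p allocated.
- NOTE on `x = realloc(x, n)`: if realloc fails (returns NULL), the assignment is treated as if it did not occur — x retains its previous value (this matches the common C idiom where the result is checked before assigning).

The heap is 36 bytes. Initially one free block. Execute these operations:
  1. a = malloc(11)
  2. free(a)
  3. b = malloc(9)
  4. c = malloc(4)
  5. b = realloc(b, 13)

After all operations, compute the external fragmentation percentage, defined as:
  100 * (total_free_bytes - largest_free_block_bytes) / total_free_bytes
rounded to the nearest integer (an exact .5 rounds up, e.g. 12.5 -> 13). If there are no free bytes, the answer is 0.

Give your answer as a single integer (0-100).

Answer: 47

Derivation:
Op 1: a = malloc(11) -> a = 0; heap: [0-10 ALLOC][11-35 FREE]
Op 2: free(a) -> (freed a); heap: [0-35 FREE]
Op 3: b = malloc(9) -> b = 0; heap: [0-8 ALLOC][9-35 FREE]
Op 4: c = malloc(4) -> c = 9; heap: [0-8 ALLOC][9-12 ALLOC][13-35 FREE]
Op 5: b = realloc(b, 13) -> b = 13; heap: [0-8 FREE][9-12 ALLOC][13-25 ALLOC][26-35 FREE]
Free blocks: [9 10] total_free=19 largest=10 -> 100*(19-10)/19 = 900/19 ≈ 47.368 -> rounds to 47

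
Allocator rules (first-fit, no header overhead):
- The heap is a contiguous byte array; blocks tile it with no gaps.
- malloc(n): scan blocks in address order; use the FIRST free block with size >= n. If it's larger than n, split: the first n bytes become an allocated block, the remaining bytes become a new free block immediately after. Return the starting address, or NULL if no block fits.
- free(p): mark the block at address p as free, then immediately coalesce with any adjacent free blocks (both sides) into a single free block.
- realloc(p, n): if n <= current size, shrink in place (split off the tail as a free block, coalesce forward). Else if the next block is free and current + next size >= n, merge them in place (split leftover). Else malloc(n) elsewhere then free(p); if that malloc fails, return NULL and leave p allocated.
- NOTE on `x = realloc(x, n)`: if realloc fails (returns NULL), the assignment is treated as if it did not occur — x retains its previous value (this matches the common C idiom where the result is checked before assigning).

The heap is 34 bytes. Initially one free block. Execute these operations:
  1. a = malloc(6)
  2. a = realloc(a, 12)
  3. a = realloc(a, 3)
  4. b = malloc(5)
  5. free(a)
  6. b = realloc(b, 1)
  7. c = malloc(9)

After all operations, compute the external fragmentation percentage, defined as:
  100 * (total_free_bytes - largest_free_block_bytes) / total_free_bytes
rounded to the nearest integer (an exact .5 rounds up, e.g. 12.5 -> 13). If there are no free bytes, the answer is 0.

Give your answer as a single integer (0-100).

Op 1: a = malloc(6) -> a = 0; heap: [0-5 ALLOC][6-33 FREE]
Op 2: a = realloc(a, 12) -> a = 0; heap: [0-11 ALLOC][12-33 FREE]
Op 3: a = realloc(a, 3) -> a = 0; heap: [0-2 ALLOC][3-33 FREE]
Op 4: b = malloc(5) -> b = 3; heap: [0-2 ALLOC][3-7 ALLOC][8-33 FREE]
Op 5: free(a) -> (freed a); heap: [0-2 FREE][3-7 ALLOC][8-33 FREE]
Op 6: b = realloc(b, 1) -> b = 3; heap: [0-2 FREE][3-3 ALLOC][4-33 FREE]
Op 7: c = malloc(9) -> c = 4; heap: [0-2 FREE][3-3 ALLOC][4-12 ALLOC][13-33 FREE]
Free blocks: [3 21] total_free=24 largest=21 -> 100*(24-21)/24 = 300/24 = 12.5 -> rounds to 13

Answer: 13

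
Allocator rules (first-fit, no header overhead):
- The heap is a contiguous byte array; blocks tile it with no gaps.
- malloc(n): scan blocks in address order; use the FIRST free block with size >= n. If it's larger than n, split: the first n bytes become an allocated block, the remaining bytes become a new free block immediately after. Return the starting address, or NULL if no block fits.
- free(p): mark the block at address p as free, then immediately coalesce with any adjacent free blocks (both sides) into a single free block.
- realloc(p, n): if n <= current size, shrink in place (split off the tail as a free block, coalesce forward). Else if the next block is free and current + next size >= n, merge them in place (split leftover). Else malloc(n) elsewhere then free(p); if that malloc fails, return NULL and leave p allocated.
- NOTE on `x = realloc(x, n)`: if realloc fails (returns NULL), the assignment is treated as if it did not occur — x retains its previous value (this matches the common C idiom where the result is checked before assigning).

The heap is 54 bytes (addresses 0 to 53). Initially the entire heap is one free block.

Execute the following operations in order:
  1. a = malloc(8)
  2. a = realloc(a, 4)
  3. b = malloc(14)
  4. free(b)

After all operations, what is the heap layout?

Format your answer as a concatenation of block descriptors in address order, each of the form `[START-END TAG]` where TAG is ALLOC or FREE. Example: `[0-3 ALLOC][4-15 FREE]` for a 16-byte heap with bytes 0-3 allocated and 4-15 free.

Op 1: a = malloc(8) -> a = 0; heap: [0-7 ALLOC][8-53 FREE]
Op 2: a = realloc(a, 4) -> a = 0; heap: [0-3 ALLOC][4-53 FREE]
Op 3: b = malloc(14) -> b = 4; heap: [0-3 ALLOC][4-17 ALLOC][18-53 FREE]
Op 4: free(b) -> (freed b); heap: [0-3 ALLOC][4-53 FREE]

Answer: [0-3 ALLOC][4-53 FREE]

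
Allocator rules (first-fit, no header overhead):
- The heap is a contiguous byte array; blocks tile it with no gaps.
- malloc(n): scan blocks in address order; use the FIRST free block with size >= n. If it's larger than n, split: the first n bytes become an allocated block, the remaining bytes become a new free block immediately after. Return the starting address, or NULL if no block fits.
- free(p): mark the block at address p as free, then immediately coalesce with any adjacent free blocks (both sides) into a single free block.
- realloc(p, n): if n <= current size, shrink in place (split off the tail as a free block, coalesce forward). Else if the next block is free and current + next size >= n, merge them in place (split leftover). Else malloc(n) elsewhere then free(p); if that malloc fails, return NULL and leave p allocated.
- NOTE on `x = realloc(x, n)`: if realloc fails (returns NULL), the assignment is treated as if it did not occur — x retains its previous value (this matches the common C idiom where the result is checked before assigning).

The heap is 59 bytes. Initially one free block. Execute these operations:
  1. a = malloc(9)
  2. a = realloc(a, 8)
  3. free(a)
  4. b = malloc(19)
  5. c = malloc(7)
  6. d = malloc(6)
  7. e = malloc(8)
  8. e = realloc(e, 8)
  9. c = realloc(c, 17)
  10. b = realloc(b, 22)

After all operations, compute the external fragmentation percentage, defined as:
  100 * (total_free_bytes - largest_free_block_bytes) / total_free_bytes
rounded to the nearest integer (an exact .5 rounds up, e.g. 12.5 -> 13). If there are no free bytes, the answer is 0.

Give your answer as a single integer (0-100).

Op 1: a = malloc(9) -> a = 0; heap: [0-8 ALLOC][9-58 FREE]
Op 2: a = realloc(a, 8) -> a = 0; heap: [0-7 ALLOC][8-58 FREE]
Op 3: free(a) -> (freed a); heap: [0-58 FREE]
Op 4: b = malloc(19) -> b = 0; heap: [0-18 ALLOC][19-58 FREE]
Op 5: c = malloc(7) -> c = 19; heap: [0-18 ALLOC][19-25 ALLOC][26-58 FREE]
Op 6: d = malloc(6) -> d = 26; heap: [0-18 ALLOC][19-25 ALLOC][26-31 ALLOC][32-58 FREE]
Op 7: e = malloc(8) -> e = 32; heap: [0-18 ALLOC][19-25 ALLOC][26-31 ALLOC][32-39 ALLOC][40-58 FREE]
Op 8: e = realloc(e, 8) -> e = 32; heap: [0-18 ALLOC][19-25 ALLOC][26-31 ALLOC][32-39 ALLOC][40-58 FREE]
Op 9: c = realloc(c, 17) -> c = 40; heap: [0-18 ALLOC][19-25 FREE][26-31 ALLOC][32-39 ALLOC][40-56 ALLOC][57-58 FREE]
Op 10: b = realloc(b, 22) -> b = 0; heap: [0-21 ALLOC][22-25 FREE][26-31 ALLOC][32-39 ALLOC][40-56 ALLOC][57-58 FREE]
Free blocks: [4 2] total_free=6 largest=4 -> 100*(6-4)/6 = 200/6 ≈ 33.333 -> rounds to 33

Answer: 33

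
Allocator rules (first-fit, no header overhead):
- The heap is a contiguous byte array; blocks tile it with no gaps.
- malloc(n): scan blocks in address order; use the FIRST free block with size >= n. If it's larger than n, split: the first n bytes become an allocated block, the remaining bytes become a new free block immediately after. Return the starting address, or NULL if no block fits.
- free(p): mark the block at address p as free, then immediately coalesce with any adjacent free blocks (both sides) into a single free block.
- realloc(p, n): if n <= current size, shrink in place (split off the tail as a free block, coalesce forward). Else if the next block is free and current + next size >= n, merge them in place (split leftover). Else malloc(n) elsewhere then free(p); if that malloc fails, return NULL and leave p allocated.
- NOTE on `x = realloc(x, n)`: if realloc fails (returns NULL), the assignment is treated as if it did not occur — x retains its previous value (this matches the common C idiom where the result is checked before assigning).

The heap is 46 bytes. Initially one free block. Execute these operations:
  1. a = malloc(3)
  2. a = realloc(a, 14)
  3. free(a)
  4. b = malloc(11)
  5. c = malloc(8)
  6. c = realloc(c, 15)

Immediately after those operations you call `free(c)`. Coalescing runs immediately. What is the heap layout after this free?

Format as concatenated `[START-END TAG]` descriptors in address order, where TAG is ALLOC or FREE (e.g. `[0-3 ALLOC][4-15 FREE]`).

Op 1: a = malloc(3) -> a = 0; heap: [0-2 ALLOC][3-45 FREE]
Op 2: a = realloc(a, 14) -> a = 0; heap: [0-13 ALLOC][14-45 FREE]
Op 3: free(a) -> (freed a); heap: [0-45 FREE]
Op 4: b = malloc(11) -> b = 0; heap: [0-10 ALLOC][11-45 FREE]
Op 5: c = malloc(8) -> c = 11; heap: [0-10 ALLOC][11-18 ALLOC][19-45 FREE]
Op 6: c = realloc(c, 15) -> c = 11; heap: [0-10 ALLOC][11-25 ALLOC][26-45 FREE]
free(c): c = 11 -> block [11-25 ALLOC]; mark free, coalesce with adjacent free neighbors -> [0-10 ALLOC][11-45 FREE]

Answer: [0-10 ALLOC][11-45 FREE]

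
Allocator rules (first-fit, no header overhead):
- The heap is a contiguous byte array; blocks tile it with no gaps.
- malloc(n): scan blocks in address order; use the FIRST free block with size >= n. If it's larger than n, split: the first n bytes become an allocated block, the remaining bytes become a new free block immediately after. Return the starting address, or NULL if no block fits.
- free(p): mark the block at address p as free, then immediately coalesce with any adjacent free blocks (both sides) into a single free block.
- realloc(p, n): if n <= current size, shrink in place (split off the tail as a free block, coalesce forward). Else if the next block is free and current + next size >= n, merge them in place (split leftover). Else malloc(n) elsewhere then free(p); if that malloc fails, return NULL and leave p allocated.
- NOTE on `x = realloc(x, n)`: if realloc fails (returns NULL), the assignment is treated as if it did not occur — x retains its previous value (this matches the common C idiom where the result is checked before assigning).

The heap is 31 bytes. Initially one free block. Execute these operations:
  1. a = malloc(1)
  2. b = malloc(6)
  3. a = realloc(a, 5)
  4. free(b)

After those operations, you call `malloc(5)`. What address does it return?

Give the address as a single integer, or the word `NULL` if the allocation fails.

Answer: 0

Derivation:
Op 1: a = malloc(1) -> a = 0; heap: [0-0 ALLOC][1-30 FREE]
Op 2: b = malloc(6) -> b = 1; heap: [0-0 ALLOC][1-6 ALLOC][7-30 FREE]
Op 3: a = realloc(a, 5) -> a = 7; heap: [0-0 FREE][1-6 ALLOC][7-11 ALLOC][12-30 FREE]
Op 4: free(b) -> (freed b); heap: [0-6 FREE][7-11 ALLOC][12-30 FREE]
malloc(5): first-fit scan over [0-6 FREE][7-11 ALLOC][12-30 FREE] -> 0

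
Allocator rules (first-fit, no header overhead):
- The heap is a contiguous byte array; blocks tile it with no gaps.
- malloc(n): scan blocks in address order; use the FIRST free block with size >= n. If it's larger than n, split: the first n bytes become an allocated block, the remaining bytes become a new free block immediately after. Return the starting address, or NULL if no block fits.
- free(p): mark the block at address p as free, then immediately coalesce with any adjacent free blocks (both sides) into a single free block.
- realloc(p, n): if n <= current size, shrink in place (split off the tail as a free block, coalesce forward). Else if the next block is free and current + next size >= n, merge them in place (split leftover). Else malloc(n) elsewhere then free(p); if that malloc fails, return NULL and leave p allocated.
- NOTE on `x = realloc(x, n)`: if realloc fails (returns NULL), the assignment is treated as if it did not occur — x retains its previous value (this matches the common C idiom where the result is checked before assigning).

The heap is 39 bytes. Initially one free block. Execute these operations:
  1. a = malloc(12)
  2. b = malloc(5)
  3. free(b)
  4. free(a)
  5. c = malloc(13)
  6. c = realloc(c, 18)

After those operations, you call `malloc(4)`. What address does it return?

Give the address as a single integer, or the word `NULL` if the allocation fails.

Op 1: a = malloc(12) -> a = 0; heap: [0-11 ALLOC][12-38 FREE]
Op 2: b = malloc(5) -> b = 12; heap: [0-11 ALLOC][12-16 ALLOC][17-38 FREE]
Op 3: free(b) -> (freed b); heap: [0-11 ALLOC][12-38 FREE]
Op 4: free(a) -> (freed a); heap: [0-38 FREE]
Op 5: c = malloc(13) -> c = 0; heap: [0-12 ALLOC][13-38 FREE]
Op 6: c = realloc(c, 18) -> c = 0; heap: [0-17 ALLOC][18-38 FREE]
malloc(4): first-fit scan over [0-17 ALLOC][18-38 FREE] -> 18

Answer: 18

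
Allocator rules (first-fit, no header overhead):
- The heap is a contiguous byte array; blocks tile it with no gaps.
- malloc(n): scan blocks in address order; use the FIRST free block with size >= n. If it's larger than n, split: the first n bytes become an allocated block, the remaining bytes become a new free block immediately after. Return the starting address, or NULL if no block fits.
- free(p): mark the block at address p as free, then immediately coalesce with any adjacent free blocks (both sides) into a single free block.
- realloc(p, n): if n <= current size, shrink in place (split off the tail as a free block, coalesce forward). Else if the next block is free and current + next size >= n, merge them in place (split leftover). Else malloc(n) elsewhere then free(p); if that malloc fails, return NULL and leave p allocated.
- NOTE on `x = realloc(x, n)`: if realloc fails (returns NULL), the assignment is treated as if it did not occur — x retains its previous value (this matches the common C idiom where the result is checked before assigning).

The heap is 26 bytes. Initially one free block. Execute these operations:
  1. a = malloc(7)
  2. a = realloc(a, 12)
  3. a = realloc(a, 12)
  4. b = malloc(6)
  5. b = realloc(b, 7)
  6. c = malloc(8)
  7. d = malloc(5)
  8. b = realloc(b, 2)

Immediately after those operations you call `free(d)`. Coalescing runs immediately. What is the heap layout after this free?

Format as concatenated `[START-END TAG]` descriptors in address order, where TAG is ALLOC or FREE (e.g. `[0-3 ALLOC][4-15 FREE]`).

Answer: [0-11 ALLOC][12-13 ALLOC][14-25 FREE]

Derivation:
Op 1: a = malloc(7) -> a = 0; heap: [0-6 ALLOC][7-25 FREE]
Op 2: a = realloc(a, 12) -> a = 0; heap: [0-11 ALLOC][12-25 FREE]
Op 3: a = realloc(a, 12) -> a = 0; heap: [0-11 ALLOC][12-25 FREE]
Op 4: b = malloc(6) -> b = 12; heap: [0-11 ALLOC][12-17 ALLOC][18-25 FREE]
Op 5: b = realloc(b, 7) -> b = 12; heap: [0-11 ALLOC][12-18 ALLOC][19-25 FREE]
Op 6: c = malloc(8) -> c = NULL; heap: [0-11 ALLOC][12-18 ALLOC][19-25 FREE]
Op 7: d = malloc(5) -> d = 19; heap: [0-11 ALLOC][12-18 ALLOC][19-23 ALLOC][24-25 FREE]
Op 8: b = realloc(b, 2) -> b = 12; heap: [0-11 ALLOC][12-13 ALLOC][14-18 FREE][19-23 ALLOC][24-25 FREE]
free(d): d = 19 -> block [19-23 ALLOC]; mark free, coalesce with adjacent free neighbors -> [0-11 ALLOC][12-13 ALLOC][14-25 FREE]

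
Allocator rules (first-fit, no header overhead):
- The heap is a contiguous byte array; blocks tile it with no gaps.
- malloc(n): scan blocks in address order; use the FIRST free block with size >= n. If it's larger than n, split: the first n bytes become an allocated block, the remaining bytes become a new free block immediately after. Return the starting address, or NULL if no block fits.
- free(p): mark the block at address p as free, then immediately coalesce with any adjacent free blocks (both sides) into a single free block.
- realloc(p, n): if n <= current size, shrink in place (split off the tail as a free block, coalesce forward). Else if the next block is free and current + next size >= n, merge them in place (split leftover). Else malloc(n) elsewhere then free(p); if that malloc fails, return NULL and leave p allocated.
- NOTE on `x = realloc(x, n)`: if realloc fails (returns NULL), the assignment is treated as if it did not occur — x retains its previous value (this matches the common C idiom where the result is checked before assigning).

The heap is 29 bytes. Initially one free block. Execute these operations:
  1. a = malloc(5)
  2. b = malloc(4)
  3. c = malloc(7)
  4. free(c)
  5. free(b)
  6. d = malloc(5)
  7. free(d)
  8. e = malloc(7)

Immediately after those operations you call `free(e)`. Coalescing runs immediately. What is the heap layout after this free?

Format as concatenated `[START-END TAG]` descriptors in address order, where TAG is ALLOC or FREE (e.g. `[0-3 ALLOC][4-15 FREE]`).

Answer: [0-4 ALLOC][5-28 FREE]

Derivation:
Op 1: a = malloc(5) -> a = 0; heap: [0-4 ALLOC][5-28 FREE]
Op 2: b = malloc(4) -> b = 5; heap: [0-4 ALLOC][5-8 ALLOC][9-28 FREE]
Op 3: c = malloc(7) -> c = 9; heap: [0-4 ALLOC][5-8 ALLOC][9-15 ALLOC][16-28 FREE]
Op 4: free(c) -> (freed c); heap: [0-4 ALLOC][5-8 ALLOC][9-28 FREE]
Op 5: free(b) -> (freed b); heap: [0-4 ALLOC][5-28 FREE]
Op 6: d = malloc(5) -> d = 5; heap: [0-4 ALLOC][5-9 ALLOC][10-28 FREE]
Op 7: free(d) -> (freed d); heap: [0-4 ALLOC][5-28 FREE]
Op 8: e = malloc(7) -> e = 5; heap: [0-4 ALLOC][5-11 ALLOC][12-28 FREE]
free(e): e = 5 -> block [5-11 ALLOC]; mark free, coalesce with adjacent free neighbors -> [0-4 ALLOC][5-28 FREE]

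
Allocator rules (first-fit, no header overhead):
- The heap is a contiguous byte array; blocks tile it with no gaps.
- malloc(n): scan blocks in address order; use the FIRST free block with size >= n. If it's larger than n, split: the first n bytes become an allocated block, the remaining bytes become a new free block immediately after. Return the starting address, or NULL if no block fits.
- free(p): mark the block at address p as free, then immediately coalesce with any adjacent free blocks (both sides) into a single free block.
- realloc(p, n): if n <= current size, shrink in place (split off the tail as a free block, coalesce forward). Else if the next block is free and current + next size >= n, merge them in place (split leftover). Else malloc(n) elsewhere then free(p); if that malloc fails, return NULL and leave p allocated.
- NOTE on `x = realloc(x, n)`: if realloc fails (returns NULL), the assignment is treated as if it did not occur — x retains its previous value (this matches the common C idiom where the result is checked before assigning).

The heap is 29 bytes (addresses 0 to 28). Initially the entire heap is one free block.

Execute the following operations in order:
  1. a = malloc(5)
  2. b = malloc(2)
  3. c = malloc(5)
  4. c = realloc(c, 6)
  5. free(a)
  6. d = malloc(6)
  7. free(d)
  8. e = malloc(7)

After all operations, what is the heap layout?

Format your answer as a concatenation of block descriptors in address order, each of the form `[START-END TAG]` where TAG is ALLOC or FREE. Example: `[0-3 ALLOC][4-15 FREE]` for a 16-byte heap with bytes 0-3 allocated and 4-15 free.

Answer: [0-4 FREE][5-6 ALLOC][7-12 ALLOC][13-19 ALLOC][20-28 FREE]

Derivation:
Op 1: a = malloc(5) -> a = 0; heap: [0-4 ALLOC][5-28 FREE]
Op 2: b = malloc(2) -> b = 5; heap: [0-4 ALLOC][5-6 ALLOC][7-28 FREE]
Op 3: c = malloc(5) -> c = 7; heap: [0-4 ALLOC][5-6 ALLOC][7-11 ALLOC][12-28 FREE]
Op 4: c = realloc(c, 6) -> c = 7; heap: [0-4 ALLOC][5-6 ALLOC][7-12 ALLOC][13-28 FREE]
Op 5: free(a) -> (freed a); heap: [0-4 FREE][5-6 ALLOC][7-12 ALLOC][13-28 FREE]
Op 6: d = malloc(6) -> d = 13; heap: [0-4 FREE][5-6 ALLOC][7-12 ALLOC][13-18 ALLOC][19-28 FREE]
Op 7: free(d) -> (freed d); heap: [0-4 FREE][5-6 ALLOC][7-12 ALLOC][13-28 FREE]
Op 8: e = malloc(7) -> e = 13; heap: [0-4 FREE][5-6 ALLOC][7-12 ALLOC][13-19 ALLOC][20-28 FREE]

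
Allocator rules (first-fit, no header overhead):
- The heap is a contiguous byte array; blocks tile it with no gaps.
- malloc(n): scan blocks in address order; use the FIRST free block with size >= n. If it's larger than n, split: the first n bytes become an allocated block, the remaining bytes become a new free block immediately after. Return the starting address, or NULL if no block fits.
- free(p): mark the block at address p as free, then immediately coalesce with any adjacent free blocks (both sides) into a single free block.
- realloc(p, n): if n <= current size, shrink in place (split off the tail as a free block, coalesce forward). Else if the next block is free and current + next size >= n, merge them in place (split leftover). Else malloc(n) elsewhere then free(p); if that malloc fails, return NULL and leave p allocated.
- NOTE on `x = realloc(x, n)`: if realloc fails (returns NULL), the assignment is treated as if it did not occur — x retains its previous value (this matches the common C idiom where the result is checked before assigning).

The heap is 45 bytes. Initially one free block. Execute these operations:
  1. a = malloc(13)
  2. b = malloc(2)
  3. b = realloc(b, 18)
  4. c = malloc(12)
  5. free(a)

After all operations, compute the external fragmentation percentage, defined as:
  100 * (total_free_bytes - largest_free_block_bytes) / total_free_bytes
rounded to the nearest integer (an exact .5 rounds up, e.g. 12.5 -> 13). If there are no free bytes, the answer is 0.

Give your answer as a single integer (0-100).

Op 1: a = malloc(13) -> a = 0; heap: [0-12 ALLOC][13-44 FREE]
Op 2: b = malloc(2) -> b = 13; heap: [0-12 ALLOC][13-14 ALLOC][15-44 FREE]
Op 3: b = realloc(b, 18) -> b = 13; heap: [0-12 ALLOC][13-30 ALLOC][31-44 FREE]
Op 4: c = malloc(12) -> c = 31; heap: [0-12 ALLOC][13-30 ALLOC][31-42 ALLOC][43-44 FREE]
Op 5: free(a) -> (freed a); heap: [0-12 FREE][13-30 ALLOC][31-42 ALLOC][43-44 FREE]
Free blocks: [13 2] total_free=15 largest=13 -> 100*(15-13)/15 = 200/15 ≈ 13.333 -> rounds to 13

Answer: 13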